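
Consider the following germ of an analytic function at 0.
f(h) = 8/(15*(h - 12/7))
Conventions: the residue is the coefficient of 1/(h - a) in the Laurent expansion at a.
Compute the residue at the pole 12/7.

The residue is 8/15.

At the order-1 pole 12/7 set g(h) = (h - (12/7))*f(h) = 8/15.
Simple pole: residue = g(a) at a = 12/7, which is 8/15.


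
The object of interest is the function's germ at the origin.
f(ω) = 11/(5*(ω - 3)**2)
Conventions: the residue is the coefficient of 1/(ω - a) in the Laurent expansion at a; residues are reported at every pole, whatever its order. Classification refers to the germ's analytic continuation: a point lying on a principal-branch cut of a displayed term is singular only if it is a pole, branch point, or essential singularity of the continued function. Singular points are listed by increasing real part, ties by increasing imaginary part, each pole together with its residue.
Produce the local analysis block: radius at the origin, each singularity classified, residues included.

Denominator factor (ω - 3)^2: pole of order 2 at 3, modulus 3.
The radius of convergence is the smallest modulus among the singular points: 3.
At the order-2 pole 3 set g(ω) = (ω - (3))^2*f(ω) = 11/5.
Order-2 pole: residue = g'(a); g'(3) = 0, so the residue is 0.

Radius of convergence at 0: 3.
At 3: a pole of order 2; residue 0.


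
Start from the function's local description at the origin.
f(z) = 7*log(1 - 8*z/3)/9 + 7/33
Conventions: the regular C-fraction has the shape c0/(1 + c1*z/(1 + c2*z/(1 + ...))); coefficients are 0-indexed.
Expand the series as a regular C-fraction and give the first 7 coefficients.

Taylor coefficients (expand at 0): a_0 = 7/33, a_1 = -56/27, a_2 = -224/81, a_3 = -3584/729, a_4 = -7168/729, a_5 = -229376/10935, a_6 = -917504/19683.
c0 = a_0 = 7/33. Peel one level at a time: if S = 1 + c*z/S' with S'(0) = 1, then c is the z-coefficient of S and S' = c*z/(S - 1).
S_1 = c0/f = 1 + (88/9)*z + (8800/81)*z^2 + ...; c1 = 88/9.
S_2 = c1*z/(S_1 - 1) = 1 + (-100/9)*z + (-16/27)*z^2 + ...; c2 = -100/9.
S_3 = c2*z/(S_2 - 1) = 1 + (-4/75)*z + (-128/1875)*z^2 + ...; c3 = -4/75.
S_4 = c3*z/(S_3 - 1) = 1 + (-32/25)*z + (-64/135)*z^2 + ...; c4 = -32/25.
S_5 = c4*z/(S_4 - 1) = 1 + (-10/27)*z + (-260/729)*z^2 + ...; c5 = -10/27.
S_6 = c5*z/(S_5 - 1) = 1 + (-26/27)*z + ...; c6 = -26/27.

The regular C-fraction coefficients are [7/33, 88/9, -100/9, -4/75, -32/25, -10/27, -26/27].


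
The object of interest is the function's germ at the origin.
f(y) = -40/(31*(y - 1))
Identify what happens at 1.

The point is a pole of order 1.

The denominator factor y - 1 vanishes at 1 and appears to the power 1; the numerator there equals -40/31, nonzero, and no other factor vanishes.
Hence a pole whose order is the multiplicity, 1.


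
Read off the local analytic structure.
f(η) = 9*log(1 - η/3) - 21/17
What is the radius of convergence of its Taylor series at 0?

The radius of convergence is 3.

Branch term (9)*log(1 - η/(3)): its argument vanishes at η = 3, a logarithmic branch point, modulus 3.
The radius of convergence is the smallest modulus among the singular points: 3.


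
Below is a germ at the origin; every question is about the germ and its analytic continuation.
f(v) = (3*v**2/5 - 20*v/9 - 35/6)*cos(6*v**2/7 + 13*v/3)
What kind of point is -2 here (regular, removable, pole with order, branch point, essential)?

The point is a regular point.

There is no denominator, hence no pole anywhere.
The factor cos(6*v**2/7 + 13*v/3) is entire.
So the germ continues analytically to -2.


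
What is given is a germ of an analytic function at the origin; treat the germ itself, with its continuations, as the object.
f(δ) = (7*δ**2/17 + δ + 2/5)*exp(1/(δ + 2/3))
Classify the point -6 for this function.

There is no denominator, hence no pole anywhere.
The essential point of exp(1/(δ - (-2/3))) is -2/3, not -6.
So the germ continues analytically to -6.

The point is a regular point.


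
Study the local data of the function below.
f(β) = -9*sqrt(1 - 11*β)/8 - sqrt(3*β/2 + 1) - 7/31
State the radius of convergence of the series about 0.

The radius of convergence is 1/11.

Branch term (-1)*sqrt(1 - β/(-2/3)): its argument vanishes at β = -2/3, a square-root branch point, modulus 2/3.
Branch term (-9/8)*sqrt(1 - β/(1/11)): its argument vanishes at β = 1/11, a square-root branch point, modulus 1/11.
The radius of convergence is the smallest modulus among the singular points: 1/11.


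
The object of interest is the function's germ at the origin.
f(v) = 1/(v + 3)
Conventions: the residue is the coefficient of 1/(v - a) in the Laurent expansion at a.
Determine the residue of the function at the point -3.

At the order-1 pole -3 set g(v) = (v - (-3))*f(v) = 1.
Simple pole: residue = g(a) at a = -3, which is 1.

The residue is 1.


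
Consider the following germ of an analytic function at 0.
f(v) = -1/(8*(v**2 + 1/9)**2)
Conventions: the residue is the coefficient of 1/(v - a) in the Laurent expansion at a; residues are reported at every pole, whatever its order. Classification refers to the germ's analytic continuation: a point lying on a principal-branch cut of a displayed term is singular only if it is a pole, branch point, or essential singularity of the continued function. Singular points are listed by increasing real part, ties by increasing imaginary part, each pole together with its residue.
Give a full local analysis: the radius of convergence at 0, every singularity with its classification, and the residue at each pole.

Denominator factor (v**2 + 1/9)^2: discriminant -4/9, complex-conjugate roots (1/3)*i and -(1/3)*i; poles of order 2, moduli 1/3 and 1/3.
The radius of convergence is the smallest modulus among the singular points: 1/3.
The factor v**2 + 1/9 splits as (v - a)(v - a') with a = -(1/3)*i, a' = (1/3)*i. At the order-2 pole a set g(v) = (v - a)^2*f(v) = [-1/8] / (v - a')^2.
Order-2 pole: residue = g'(a); g'(-(1/3)*i) = -(27/32)*i, so the residue is -(27/32)*i.
The factor v**2 + 1/9 splits as (v - a)(v - a') with a = (1/3)*i, a' = -(1/3)*i. At the order-2 pole a set g(v) = (v - a)^2*f(v) = [-1/8] / (v - a')^2.
Order-2 pole: residue = g'(a); g'((1/3)*i) = (27/32)*i, so the residue is (27/32)*i.
List the singular points by increasing real part (a conjugate pair: the negative imaginary part first).

Radius of convergence at 0: 1/3.
At -(1/3)*i: a pole of order 2; residue -(27/32)*i.
At (1/3)*i: a pole of order 2; residue (27/32)*i.


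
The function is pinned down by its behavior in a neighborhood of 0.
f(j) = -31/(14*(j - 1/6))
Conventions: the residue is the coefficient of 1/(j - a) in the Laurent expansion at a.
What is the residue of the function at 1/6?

At the order-1 pole 1/6 set g(j) = (j - (1/6))*f(j) = -31/14.
Simple pole: residue = g(a) at a = 1/6, which is -31/14.

The residue is -31/14.


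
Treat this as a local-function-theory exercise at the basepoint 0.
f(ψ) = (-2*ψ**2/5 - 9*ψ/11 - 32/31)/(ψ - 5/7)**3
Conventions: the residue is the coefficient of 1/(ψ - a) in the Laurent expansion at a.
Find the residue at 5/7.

At the order-3 pole 5/7 set g(ψ) = (ψ - (5/7))^3*f(ψ) = -2*ψ**2/5 - 9*ψ/11 - 32/31.
Order-3 pole: residue = g''(a)/2; g''(5/7) = -4/5, so the residue is -2/5.

The residue is -2/5.


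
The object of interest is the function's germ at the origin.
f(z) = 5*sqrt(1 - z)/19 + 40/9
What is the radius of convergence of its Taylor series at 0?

Branch term (5/19)*sqrt(1 - z/(1)): its argument vanishes at z = 1, a square-root branch point, modulus 1.
The radius of convergence is the smallest modulus among the singular points: 1.

The radius of convergence is 1.


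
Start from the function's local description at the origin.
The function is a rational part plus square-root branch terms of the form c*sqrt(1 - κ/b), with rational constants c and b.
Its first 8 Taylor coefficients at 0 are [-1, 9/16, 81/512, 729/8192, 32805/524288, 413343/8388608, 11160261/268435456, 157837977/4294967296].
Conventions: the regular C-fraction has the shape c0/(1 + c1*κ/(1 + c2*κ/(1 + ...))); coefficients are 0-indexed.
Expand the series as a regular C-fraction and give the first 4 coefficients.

Taylor coefficients (read off): a_0 = -1, a_1 = 9/16, a_2 = 81/512, a_3 = 729/8192.
c0 = a_0 = -1. Peel one level at a time: if S = 1 + c*κ/S' with S'(0) = 1, then c is the κ-coefficient of S and S' = c*κ/(S - 1).
S_1 = c0/f = 1 + (9/16)*κ + (243/512)*κ^2 + ...; c1 = 9/16.
S_2 = c1*κ/(S_1 - 1) = 1 + (-27/32)*κ + (-81/1024)*κ^2 + ...; c2 = -27/32.
S_3 = c2*κ/(S_2 - 1) = 1 + (-3/32)*κ + ...; c3 = -3/32.

The regular C-fraction coefficients are [-1, 9/16, -27/32, -3/32].


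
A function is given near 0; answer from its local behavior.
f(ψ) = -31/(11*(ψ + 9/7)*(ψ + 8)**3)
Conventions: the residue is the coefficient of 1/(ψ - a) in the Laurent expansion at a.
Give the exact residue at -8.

The residue is 10633/1142053.

At the order-3 pole -8 set g(ψ) = (ψ - (-8))^3*f(ψ) = -31/(11*(ψ + 9/7)).
Order-3 pole: residue = g''(a)/2; g''(-8) = 21266/1142053, so the residue is 10633/1142053.


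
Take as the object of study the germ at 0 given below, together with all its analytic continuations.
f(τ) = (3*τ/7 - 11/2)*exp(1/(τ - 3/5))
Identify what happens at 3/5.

The exponent 1/(τ - (3/5)) has a pole at 3/5, so exp(1/(τ - (3/5))) takes every nonzero value near it: an essential singularity (not a pole of any order).

The point is an essential singularity.


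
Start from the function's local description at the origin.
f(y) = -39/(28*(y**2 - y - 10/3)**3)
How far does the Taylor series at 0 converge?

The radius of convergence is -1/2 + (1/6)*sqrt(129).

Denominator factor (y**2 - y - 10/3)^3: discriminant 43/3, real irrational roots 1/2 + (1/6)*sqrt(129) and 1/2 - (1/6)*sqrt(129); poles of order 3, moduli 1/2 + (1/6)*sqrt(129) and -1/2 + (1/6)*sqrt(129).
The radius of convergence is the smallest modulus among the singular points: -1/2 + (1/6)*sqrt(129).


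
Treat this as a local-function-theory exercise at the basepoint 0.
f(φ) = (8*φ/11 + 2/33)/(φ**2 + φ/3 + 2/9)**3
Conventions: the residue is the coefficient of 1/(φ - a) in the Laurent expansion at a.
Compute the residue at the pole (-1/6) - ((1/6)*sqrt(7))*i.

The factor φ**2 + φ/3 + 2/9 splits as (φ - a)(φ - a') with a = (-1/6) - ((1/6)*sqrt(7))*i, a' = (-1/6) + ((1/6)*sqrt(7))*i. At the order-3 pole a set g(φ) = (φ - a)^3*f(φ) = [8*φ/11 + 2/33] / (φ - a')^3.
Order-3 pole: residue = g''(a)/2; g''((-1/6) - ((1/6)*sqrt(7))*i) = -((1944/3773)*sqrt(7))*i, so the residue is -((972/3773)*sqrt(7))*i.

The residue is -((972/3773)*sqrt(7))*i.


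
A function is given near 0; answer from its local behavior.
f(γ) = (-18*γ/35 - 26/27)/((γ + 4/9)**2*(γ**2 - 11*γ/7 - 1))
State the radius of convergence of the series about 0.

The radius of convergence is 4/9.

Denominator factor (γ**2 - 11*γ/7 - 1): discriminant 317/49, real irrational roots 11/14 + (1/14)*sqrt(317) and 11/14 - (1/14)*sqrt(317); poles of order 1, moduli 11/14 + (1/14)*sqrt(317) and -11/14 + (1/14)*sqrt(317).
Denominator factor (γ + 4/9)^2: pole of order 2 at -4/9, modulus 4/9.
The radius of convergence is the smallest modulus among the singular points: 4/9.


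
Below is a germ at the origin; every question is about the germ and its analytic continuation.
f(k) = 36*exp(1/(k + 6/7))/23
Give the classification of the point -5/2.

There is no denominator, hence no pole anywhere.
The essential point of exp(1/(k - (-6/7))) is -6/7, not -5/2.
So the germ continues analytically to -5/2.

The point is a regular point.


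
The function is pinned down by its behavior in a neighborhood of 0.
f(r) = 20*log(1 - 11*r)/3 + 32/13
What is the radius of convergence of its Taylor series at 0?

Branch term (20/3)*log(1 - r/(1/11)): its argument vanishes at r = 1/11, a logarithmic branch point, modulus 1/11.
The radius of convergence is the smallest modulus among the singular points: 1/11.

The radius of convergence is 1/11.


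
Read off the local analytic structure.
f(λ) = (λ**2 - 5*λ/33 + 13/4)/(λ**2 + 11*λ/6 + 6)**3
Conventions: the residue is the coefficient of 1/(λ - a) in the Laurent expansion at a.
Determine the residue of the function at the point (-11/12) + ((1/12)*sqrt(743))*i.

The factor λ**2 + 11*λ/6 + 6 splits as (λ - a)(λ - a') with a = (-11/12) + ((1/12)*sqrt(743))*i, a' = (-11/12) - ((1/12)*sqrt(743))*i. At the order-3 pole a set g(λ) = (λ - a)^3*f(λ) = [λ**2 - 5*λ/33 + 13/4] / (λ - a')^3.
Order-3 pole: residue = g''(a)/2; g''((-11/12) + ((1/12)*sqrt(743))*i) = -((555120/410172407)*sqrt(743))*i, so the residue is -((277560/410172407)*sqrt(743))*i.

The residue is -((277560/410172407)*sqrt(743))*i.


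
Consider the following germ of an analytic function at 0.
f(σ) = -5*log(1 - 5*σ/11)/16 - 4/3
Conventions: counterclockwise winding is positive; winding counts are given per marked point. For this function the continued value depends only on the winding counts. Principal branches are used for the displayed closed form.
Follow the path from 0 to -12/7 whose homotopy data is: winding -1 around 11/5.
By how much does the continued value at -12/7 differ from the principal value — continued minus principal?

The rational part is single-valued and drops out of the difference; each branch term changes only by its own monodromy.
(-5/16)*log(1 - σ/(11/5)): each positive loop around 11/5 adds 2*pi*i to the log, so winding -1 contributes (-5/16)*(-1)*2*pi*i = (5/8)*pi*i.
Summing the contributions at σ = -12/7 gives (5/8)*pi*i.

Continued minus principal equals (5/8)*pi*i.


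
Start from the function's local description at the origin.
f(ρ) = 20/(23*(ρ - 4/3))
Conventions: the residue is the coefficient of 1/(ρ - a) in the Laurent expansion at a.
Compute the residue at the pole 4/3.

The residue is 20/23.

At the order-1 pole 4/3 set g(ρ) = (ρ - (4/3))*f(ρ) = 20/23.
Simple pole: residue = g(a) at a = 4/3, which is 20/23.


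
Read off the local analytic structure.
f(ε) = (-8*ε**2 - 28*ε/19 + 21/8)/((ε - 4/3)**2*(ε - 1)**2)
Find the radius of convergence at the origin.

The radius of convergence is 1.

Denominator factor (ε - 4/3)^2: pole of order 2 at 4/3, modulus 4/3.
Denominator factor (ε - 1)^2: pole of order 2 at 1, modulus 1.
The radius of convergence is the smallest modulus among the singular points: 1.


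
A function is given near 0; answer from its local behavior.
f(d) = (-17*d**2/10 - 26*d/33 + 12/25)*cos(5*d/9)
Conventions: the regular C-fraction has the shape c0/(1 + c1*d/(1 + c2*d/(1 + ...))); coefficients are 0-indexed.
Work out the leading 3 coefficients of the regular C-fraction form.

The regular C-fraction coefficients are [12/25, 325/198, -33403/8580].

Taylor coefficients (expand at 0): a_0 = 12/25, a_1 = -26/33, a_2 = -479/270.
c0 = a_0 = 12/25. Peel one level at a time: if S = 1 + c*d/S' with S'(0) = 1, then c is the d-coefficient of S and S' = c*d/(S - 1).
S_1 = c0/f = 1 + (325/198)*d + (167015/26136)*d^2 + ...; c1 = 325/198.
S_2 = c1*d/(S_1 - 1) = 1 + (-33403/8580)*d + ...; c2 = -33403/8580.


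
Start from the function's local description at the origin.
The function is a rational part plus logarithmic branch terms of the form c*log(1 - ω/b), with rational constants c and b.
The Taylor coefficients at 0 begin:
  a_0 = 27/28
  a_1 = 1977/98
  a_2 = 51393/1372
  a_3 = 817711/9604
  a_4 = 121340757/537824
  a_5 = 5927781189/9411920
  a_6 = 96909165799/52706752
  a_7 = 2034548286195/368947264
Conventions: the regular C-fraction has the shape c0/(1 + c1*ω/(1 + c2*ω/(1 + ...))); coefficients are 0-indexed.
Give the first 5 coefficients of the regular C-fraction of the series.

Taylor coefficients (read off): a_0 = 27/28, a_1 = 1977/98, a_2 = 51393/1372, a_3 = 817711/9604, a_4 = 121340757/537824.
c0 = a_0 = 27/28. Peel one level at a time: if S = 1 + c*ω/S' with S'(0) = 1, then c is the ω-coefficient of S and S' = c*ω/(S - 1).
S_1 = c0/f = 1 + (-1318/63)*ω + (32305/81)*ω^2 + ...; c1 = -1318/63.
S_2 = c1*ω/(S_1 - 1) = 1 + (226135/11862)*ω + (-4027135/5211372)*ω^2 + ...; c2 = 226135/11862.
S_3 = c2*ω/(S_2 - 1) = 1 + (345183/8515598)*ω + (170220963/1669780840)*ω^2 + ...; c3 = 345183/8515598.
S_4 = c3*ω/(S_3 - 1) = 1 + (-37391871539/14868182420)*ω + ...; c4 = -37391871539/14868182420.

The regular C-fraction coefficients are [27/28, -1318/63, 226135/11862, 345183/8515598, -37391871539/14868182420].


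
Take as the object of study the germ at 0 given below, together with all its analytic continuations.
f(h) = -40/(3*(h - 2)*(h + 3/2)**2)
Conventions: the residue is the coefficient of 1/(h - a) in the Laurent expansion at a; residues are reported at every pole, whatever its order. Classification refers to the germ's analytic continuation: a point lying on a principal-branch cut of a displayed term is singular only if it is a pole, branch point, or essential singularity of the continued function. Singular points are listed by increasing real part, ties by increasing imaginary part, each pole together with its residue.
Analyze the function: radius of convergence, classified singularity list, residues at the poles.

Denominator factor (h + 3/2)^2: pole of order 2 at -3/2, modulus 3/2.
Denominator factor (h - 2): pole of order 1 at 2, modulus 2.
The radius of convergence is the smallest modulus among the singular points: 3/2.
At the order-2 pole -3/2 set g(h) = (h - (-3/2))^2*f(h) = -40/(3*(h - 2)).
Order-2 pole: residue = g'(a); g'(-3/2) = 160/147, so the residue is 160/147.
At the order-1 pole 2 set g(h) = (h - (2))*f(h) = -40/(3*(h + 3/2)**2).
Simple pole: residue = g(a) at a = 2, which is -160/147.
List the singular points by increasing real part (a conjugate pair: the negative imaginary part first).

Radius of convergence at 0: 3/2.
At -3/2: a pole of order 2; residue 160/147.
At 2: a pole of order 1; residue -160/147.


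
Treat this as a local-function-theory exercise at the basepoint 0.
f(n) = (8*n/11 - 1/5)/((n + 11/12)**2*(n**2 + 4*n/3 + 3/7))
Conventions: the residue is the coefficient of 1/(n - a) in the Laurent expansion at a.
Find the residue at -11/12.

At the order-2 pole -11/12 set g(n) = (n - (-11/12))^2*f(n) = (8*n/11 - 1/5)/(n**2 + 4*n/3 + 3/7).
Order-2 pole: residue = g'(a); g'(-11/12) = -22321152/121495, so the residue is -22321152/121495.

The residue is -22321152/121495.


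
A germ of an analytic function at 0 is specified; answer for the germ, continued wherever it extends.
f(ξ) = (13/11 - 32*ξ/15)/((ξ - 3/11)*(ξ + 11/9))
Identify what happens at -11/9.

The point is a pole of order 1.

The denominator factor ξ + 11/9 vanishes at -11/9 and appears to the power 1; the numerator there equals 5627/1485, nonzero, and no other factor vanishes.
Hence a pole whose order is the multiplicity, 1.


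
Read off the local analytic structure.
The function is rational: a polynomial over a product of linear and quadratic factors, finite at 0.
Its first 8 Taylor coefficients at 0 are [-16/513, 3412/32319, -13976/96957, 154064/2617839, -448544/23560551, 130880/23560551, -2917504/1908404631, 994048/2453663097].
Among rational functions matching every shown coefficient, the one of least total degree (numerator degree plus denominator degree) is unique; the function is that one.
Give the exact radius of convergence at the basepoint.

The radius of convergence is 9/2.

No rational of total degree below 4 reproduces all 8 coefficients; solving the [2/2] Pade equations on them gives f(ρ) = (-2*ρ**2 + 13*ρ/7 - 12/19)/(ρ + 9/2)**2, whose expansion matches every shown term.
Denominator factor (ρ + 9/2)^2: pole of order 2 at -9/2, modulus 9/2.
The radius of convergence is the smallest modulus among the singular points: 9/2.


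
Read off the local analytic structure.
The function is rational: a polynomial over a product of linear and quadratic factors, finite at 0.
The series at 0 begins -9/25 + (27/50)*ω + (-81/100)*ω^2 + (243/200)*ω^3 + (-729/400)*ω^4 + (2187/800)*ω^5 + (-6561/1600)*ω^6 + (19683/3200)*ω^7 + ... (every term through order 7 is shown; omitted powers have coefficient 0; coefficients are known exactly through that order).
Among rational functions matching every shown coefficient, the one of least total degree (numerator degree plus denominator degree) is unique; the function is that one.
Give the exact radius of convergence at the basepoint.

The radius of convergence is 2/3.

No rational of total degree below 1 reproduces all 8 coefficients; solving the [0/1] Pade equations on them gives f(ω) = -6/(25*(ω + 2/3)), whose expansion matches every shown term.
Denominator factor (ω + 2/3): pole of order 1 at -2/3, modulus 2/3.
The radius of convergence is the smallest modulus among the singular points: 2/3.


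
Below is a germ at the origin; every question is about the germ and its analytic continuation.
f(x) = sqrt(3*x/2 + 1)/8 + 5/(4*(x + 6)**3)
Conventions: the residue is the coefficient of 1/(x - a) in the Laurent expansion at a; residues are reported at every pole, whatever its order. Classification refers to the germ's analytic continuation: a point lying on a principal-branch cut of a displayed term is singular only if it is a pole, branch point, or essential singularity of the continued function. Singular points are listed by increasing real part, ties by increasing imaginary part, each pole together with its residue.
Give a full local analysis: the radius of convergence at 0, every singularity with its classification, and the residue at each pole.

Denominator factor (x + 6)^3: pole of order 3 at -6, modulus 6.
Branch term (1/8)*sqrt(1 - x/(-2/3)): its argument vanishes at x = -2/3, a square-root branch point, modulus 2/3.
The radius of convergence is the smallest modulus among the singular points: 2/3.
The branch term is analytic at -6 and contributes nothing to the residue; only the rational part matters.
At the order-3 pole -6 set g(x) = (x - (-6))^3*(rational part) = 5/4.
Order-3 pole: residue = g''(a)/2; g''(-6) = 0, so the residue is 0.
List the singular points by increasing real part (a conjugate pair: the negative imaginary part first).

Radius of convergence at 0: 2/3.
At -6: a pole of order 3; residue 0.
At -2/3: an algebraic (square-root) branch point.


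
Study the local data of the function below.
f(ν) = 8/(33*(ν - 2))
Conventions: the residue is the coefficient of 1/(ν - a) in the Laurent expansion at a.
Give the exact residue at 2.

At the order-1 pole 2 set g(ν) = (ν - (2))*f(ν) = 8/33.
Simple pole: residue = g(a) at a = 2, which is 8/33.

The residue is 8/33.


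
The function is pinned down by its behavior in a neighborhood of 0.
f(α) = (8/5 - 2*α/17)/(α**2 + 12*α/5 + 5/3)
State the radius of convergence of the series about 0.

The radius of convergence is (1/3)*sqrt(15).

Denominator factor (α**2 + 12*α/5 + 5/3): discriminant -68/75, complex-conjugate roots (-6/5) + ((1/15)*sqrt(51))*i and (-6/5) - ((1/15)*sqrt(51))*i; poles of order 1, moduli (1/3)*sqrt(15) and (1/3)*sqrt(15).
The radius of convergence is the smallest modulus among the singular points: (1/3)*sqrt(15).


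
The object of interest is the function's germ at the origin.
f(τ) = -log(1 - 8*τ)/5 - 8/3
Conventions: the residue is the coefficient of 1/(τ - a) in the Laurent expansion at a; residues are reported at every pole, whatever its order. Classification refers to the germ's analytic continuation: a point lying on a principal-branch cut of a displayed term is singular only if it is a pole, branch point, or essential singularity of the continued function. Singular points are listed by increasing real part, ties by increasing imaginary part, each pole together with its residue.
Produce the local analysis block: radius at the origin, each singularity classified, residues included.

Branch term (-1/5)*log(1 - τ/(1/8)): its argument vanishes at τ = 1/8, a logarithmic branch point, modulus 1/8.
The radius of convergence is the smallest modulus among the singular points: 1/8.

Radius of convergence at 0: 1/8.
At 1/8: a logarithmic branch point.


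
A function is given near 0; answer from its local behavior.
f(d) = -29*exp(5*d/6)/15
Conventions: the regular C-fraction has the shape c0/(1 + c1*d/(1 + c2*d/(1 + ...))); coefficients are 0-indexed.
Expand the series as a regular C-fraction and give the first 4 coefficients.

The regular C-fraction coefficients are [-29/15, -5/6, 5/12, -5/36].

Taylor coefficients (expand at 0): a_0 = -29/15, a_1 = -29/18, a_2 = -145/216, a_3 = -725/3888.
c0 = a_0 = -29/15. Peel one level at a time: if S = 1 + c*d/S' with S'(0) = 1, then c is the d-coefficient of S and S' = c*d/(S - 1).
S_1 = c0/f = 1 + (-5/6)*d + (25/72)*d^2 + ...; c1 = -5/6.
S_2 = c1*d/(S_1 - 1) = 1 + (5/12)*d + (25/432)*d^2 + ...; c2 = 5/12.
S_3 = c2*d/(S_2 - 1) = 1 + (-5/36)*d + ...; c3 = -5/36.


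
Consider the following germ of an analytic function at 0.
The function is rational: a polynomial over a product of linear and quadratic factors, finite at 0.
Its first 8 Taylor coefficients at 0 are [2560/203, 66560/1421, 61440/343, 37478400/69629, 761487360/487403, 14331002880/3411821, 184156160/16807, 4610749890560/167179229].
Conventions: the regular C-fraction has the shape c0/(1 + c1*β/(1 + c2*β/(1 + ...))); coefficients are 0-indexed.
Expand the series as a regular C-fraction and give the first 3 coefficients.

The regular C-fraction coefficients are [2560/203, -26/7, -10/91].

Taylor coefficients (read off): a_0 = 2560/203, a_1 = 66560/1421, a_2 = 61440/343.
c0 = a_0 = 2560/203. Peel one level at a time: if S = 1 + c*β/S' with S'(0) = 1, then c is the β-coefficient of S and S' = c*β/(S - 1).
S_1 = c0/f = 1 + (-26/7)*β + (-20/49)*β^2 + ...; c1 = -26/7.
S_2 = c1*β/(S_1 - 1) = 1 + (-10/91)*β + ...; c2 = -10/91.


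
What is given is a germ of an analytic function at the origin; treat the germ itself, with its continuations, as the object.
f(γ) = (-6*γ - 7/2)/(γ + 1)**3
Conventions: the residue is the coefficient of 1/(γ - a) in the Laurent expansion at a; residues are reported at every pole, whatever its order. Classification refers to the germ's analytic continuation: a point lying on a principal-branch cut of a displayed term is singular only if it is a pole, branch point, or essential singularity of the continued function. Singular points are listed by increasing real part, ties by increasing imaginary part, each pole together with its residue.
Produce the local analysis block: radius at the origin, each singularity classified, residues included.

Denominator factor (γ + 1)^3: pole of order 3 at -1, modulus 1.
The radius of convergence is the smallest modulus among the singular points: 1.
At the order-3 pole -1 set g(γ) = (γ - (-1))^3*f(γ) = -6*γ - 7/2.
Order-3 pole: residue = g''(a)/2; g''(-1) = 0, so the residue is 0.

Radius of convergence at 0: 1.
At -1: a pole of order 3; residue 0.


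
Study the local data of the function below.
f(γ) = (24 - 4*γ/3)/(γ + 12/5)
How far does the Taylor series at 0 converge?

The radius of convergence is 12/5.

Denominator factor (γ + 12/5): pole of order 1 at -12/5, modulus 12/5.
The radius of convergence is the smallest modulus among the singular points: 12/5.


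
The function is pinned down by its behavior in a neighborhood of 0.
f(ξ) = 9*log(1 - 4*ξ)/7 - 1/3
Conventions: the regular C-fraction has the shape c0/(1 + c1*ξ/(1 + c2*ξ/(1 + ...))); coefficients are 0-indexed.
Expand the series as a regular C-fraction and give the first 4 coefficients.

The regular C-fraction coefficients are [-1/3, -108/7, 94/7, 14/141].

Taylor coefficients (expand at 0): a_0 = -1/3, a_1 = -36/7, a_2 = -72/7, a_3 = -192/7.
c0 = a_0 = -1/3. Peel one level at a time: if S = 1 + c*ξ/S' with S'(0) = 1, then c is the ξ-coefficient of S and S' = c*ξ/(S - 1).
S_1 = c0/f = 1 + (-108/7)*ξ + (10152/49)*ξ^2 + ...; c1 = -108/7.
S_2 = c1*ξ/(S_1 - 1) = 1 + (94/7)*ξ + (-4/3)*ξ^2 + ...; c2 = 94/7.
S_3 = c2*ξ/(S_2 - 1) = 1 + (14/141)*ξ + ...; c3 = 14/141.


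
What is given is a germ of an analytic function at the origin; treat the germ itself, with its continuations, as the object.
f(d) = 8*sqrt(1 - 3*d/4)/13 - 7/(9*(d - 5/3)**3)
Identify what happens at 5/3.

The denominator factor d - 5/3 vanishes at 5/3 and appears to the power 3; the numerator there equals -7/9, nonzero, and no other factor vanishes.
The branch terms are analytic at this point.
Hence a pole whose order is the multiplicity, 3.

The point is a pole of order 3.


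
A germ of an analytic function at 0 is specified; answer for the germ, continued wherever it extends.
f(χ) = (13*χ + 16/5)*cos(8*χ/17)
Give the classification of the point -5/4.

There is no denominator, hence no pole anywhere.
The factor cos(8*χ/17) is entire.
So the germ continues analytically to -5/4.

The point is a regular point.


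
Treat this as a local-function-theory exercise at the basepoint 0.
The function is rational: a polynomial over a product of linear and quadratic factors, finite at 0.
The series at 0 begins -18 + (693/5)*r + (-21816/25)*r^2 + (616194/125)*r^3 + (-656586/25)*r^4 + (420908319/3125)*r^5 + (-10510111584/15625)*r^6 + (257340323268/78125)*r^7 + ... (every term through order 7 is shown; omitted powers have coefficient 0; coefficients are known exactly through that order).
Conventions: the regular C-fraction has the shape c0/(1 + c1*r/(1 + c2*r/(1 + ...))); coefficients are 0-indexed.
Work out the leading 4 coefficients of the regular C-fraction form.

The regular C-fraction coefficients are [-18, 77/10, -1081/770, 1207788/416185].

Taylor coefficients (read off): a_0 = -18, a_1 = 693/5, a_2 = -21816/25, a_3 = 616194/125.
c0 = a_0 = -18. Peel one level at a time: if S = 1 + c*r/S' with S'(0) = 1, then c is the r-coefficient of S and S' = c*r/(S - 1).
S_1 = c0/f = 1 + (77/10)*r + (1081/100)*r^2 + ...; c1 = 77/10.
S_2 = c1*r/(S_1 - 1) = 1 + (-1081/770)*r + (603894/148225)*r^2 + ...; c2 = -1081/770.
S_3 = c2*r/(S_2 - 1) = 1 + (1207788/416185)*r + ...; c3 = 1207788/416185.


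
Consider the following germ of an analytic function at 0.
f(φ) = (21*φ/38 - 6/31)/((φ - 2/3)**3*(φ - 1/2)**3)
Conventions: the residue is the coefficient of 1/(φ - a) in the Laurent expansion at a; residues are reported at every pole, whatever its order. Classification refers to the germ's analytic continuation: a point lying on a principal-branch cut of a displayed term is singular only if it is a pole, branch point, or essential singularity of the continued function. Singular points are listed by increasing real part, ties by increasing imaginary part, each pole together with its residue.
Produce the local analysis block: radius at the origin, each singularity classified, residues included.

Radius of convergence at 0: 1/2.
At 1/2: a pole of order 3; residue -3540024/589.
At 2/3: a pole of order 3; residue 3540024/589.

Denominator factor (φ - 1/2)^3: pole of order 3 at 1/2, modulus 1/2.
Denominator factor (φ - 2/3)^3: pole of order 3 at 2/3, modulus 2/3.
The radius of convergence is the smallest modulus among the singular points: 1/2.
At the order-3 pole 1/2 set g(φ) = (φ - (1/2))^3*f(φ) = (21*φ/38 - 6/31)/(φ - 2/3)**3.
Order-3 pole: residue = g''(a)/2; g''(1/2) = -7080048/589, so the residue is -3540024/589.
At the order-3 pole 2/3 set g(φ) = (φ - (2/3))^3*f(φ) = (21*φ/38 - 6/31)/(φ - 1/2)**3.
Order-3 pole: residue = g''(a)/2; g''(2/3) = 7080048/589, so the residue is 3540024/589.
List the singular points by increasing real part (a conjugate pair: the negative imaginary part first).


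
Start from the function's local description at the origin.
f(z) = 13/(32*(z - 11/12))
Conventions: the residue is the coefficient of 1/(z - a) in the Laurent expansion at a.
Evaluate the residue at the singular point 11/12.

The residue is 13/32.

At the order-1 pole 11/12 set g(z) = (z - (11/12))*f(z) = 13/32.
Simple pole: residue = g(a) at a = 11/12, which is 13/32.


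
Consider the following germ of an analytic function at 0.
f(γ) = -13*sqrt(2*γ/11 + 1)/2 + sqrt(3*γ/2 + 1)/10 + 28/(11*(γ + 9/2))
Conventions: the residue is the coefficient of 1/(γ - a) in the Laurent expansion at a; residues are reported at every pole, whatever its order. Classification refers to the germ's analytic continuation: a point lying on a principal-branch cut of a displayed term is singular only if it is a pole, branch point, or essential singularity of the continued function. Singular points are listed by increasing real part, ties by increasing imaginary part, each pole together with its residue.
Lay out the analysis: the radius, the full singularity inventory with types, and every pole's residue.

Radius of convergence at 0: 2/3.
At -11/2: an algebraic (square-root) branch point.
At -9/2: a pole of order 1; residue 28/11.
At -2/3: an algebraic (square-root) branch point.

Denominator factor (γ + 9/2): pole of order 1 at -9/2, modulus 9/2.
Branch term (-13/2)*sqrt(1 - γ/(-11/2)): its argument vanishes at γ = -11/2, a square-root branch point, modulus 11/2.
Branch term (1/10)*sqrt(1 - γ/(-2/3)): its argument vanishes at γ = -2/3, a square-root branch point, modulus 2/3.
The radius of convergence is the smallest modulus among the singular points: 2/3.
The branch terms are analytic at -9/2 and contribute nothing to the residue; only the rational part matters.
At the order-1 pole -9/2 set g(γ) = (γ - (-9/2))*(rational part) = 28/11.
Simple pole: residue = g(a) at a = -9/2, which is 28/11.
List the singular points by increasing real part (a conjugate pair: the negative imaginary part first).


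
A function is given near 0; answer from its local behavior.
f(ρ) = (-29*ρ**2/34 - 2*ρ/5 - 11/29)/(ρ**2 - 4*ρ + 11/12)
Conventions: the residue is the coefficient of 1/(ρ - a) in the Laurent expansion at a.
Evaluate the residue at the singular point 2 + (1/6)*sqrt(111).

The factor ρ**2 - 4*ρ + 11/12 splits as (ρ - a)(ρ - a') with a = 2 + (1/6)*sqrt(111), a' = 2 - (1/6)*sqrt(111). At the order-1 pole a set g(ρ) = (ρ - a)*f(ρ) = [-29*ρ**2/34 - 2*ρ/5 - 11/29] / (ρ - a').
Simple pole: residue = g(a) at a = 2 + (1/6)*sqrt(111), which is -162/85 - (25129/128760)*sqrt(111).

The residue is -162/85 - (25129/128760)*sqrt(111).


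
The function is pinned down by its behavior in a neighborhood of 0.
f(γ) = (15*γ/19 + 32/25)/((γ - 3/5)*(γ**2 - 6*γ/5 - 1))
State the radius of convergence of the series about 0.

The radius of convergence is -3/5 + (1/5)*sqrt(34).

Denominator factor (γ**2 - 6*γ/5 - 1): discriminant 136/25, real irrational roots 3/5 + (1/5)*sqrt(34) and 3/5 - (1/5)*sqrt(34); poles of order 1, moduli 3/5 + (1/5)*sqrt(34) and -3/5 + (1/5)*sqrt(34).
Denominator factor (γ - 3/5): pole of order 1 at 3/5, modulus 3/5.
The radius of convergence is the smallest modulus among the singular points: -3/5 + (1/5)*sqrt(34).


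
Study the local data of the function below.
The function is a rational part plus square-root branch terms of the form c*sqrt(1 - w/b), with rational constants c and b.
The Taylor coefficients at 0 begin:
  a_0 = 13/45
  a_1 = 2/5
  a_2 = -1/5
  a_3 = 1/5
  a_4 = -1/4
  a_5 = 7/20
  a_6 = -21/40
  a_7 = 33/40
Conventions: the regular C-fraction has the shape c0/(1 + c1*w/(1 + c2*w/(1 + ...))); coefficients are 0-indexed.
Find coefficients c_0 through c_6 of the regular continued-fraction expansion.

Taylor coefficients (read off): a_0 = 13/45, a_1 = 2/5, a_2 = -1/5, a_3 = 1/5, a_4 = -1/4, a_5 = 7/20, a_6 = -21/40.
c0 = a_0 = 13/45. Peel one level at a time: if S = 1 + c*w/S' with S'(0) = 1, then c is the w-coefficient of S and S' = c*w/(S - 1).
S_1 = c0/f = 1 + (-18/13)*w + (441/169)*w^2 + ...; c1 = -18/13.
S_2 = c1*w/(S_1 - 1) = 1 + (49/26)*w + (-1/4)*w^2 + ...; c2 = 49/26.
S_3 = c2*w/(S_2 - 1) = 1 + (13/98)*w + (-1105/9604)*w^2 + ...; c3 = 13/98.
S_4 = c3*w/(S_3 - 1) = 1 + (85/98)*w + (-1/4)*w^2 + ...; c4 = 85/98.
S_5 = c4*w/(S_4 - 1) = 1 + (49/170)*w + (-5929/28900)*w^2 + ...; c5 = 49/170.
S_6 = c5*w/(S_5 - 1) = 1 + (121/170)*w + ...; c6 = 121/170.

The regular C-fraction coefficients are [13/45, -18/13, 49/26, 13/98, 85/98, 49/170, 121/170].


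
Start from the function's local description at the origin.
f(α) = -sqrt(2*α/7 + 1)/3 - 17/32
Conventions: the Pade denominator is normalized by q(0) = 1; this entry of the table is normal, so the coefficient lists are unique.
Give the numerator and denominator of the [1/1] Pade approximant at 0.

The Pade approximant has numerator coefficients [-83/96, -7/64]; denominator coefficients [1, 1/14].

Taylor coefficients needed (expand at 0): a_0 = -83/96, a_1 = -1/21, a_2 = 1/294.
Write the denominator as Q(α) = 1 + q1*α. Requiring Q*f - P = O(α^3) with deg P <= 1 kills the coefficients of α^2..α^2 in Q*f:
  α^2: a_2 + q1*a_1 = 0, i.e. 1/294 + (-1/21)*q1 = 0.
Solving this linear system: q1 = 1/14.
The numerator is Q*f truncated at degree 1: P0 = a_0 = -83/96; P1 = a_1 + q1*a_0 = -7/64.


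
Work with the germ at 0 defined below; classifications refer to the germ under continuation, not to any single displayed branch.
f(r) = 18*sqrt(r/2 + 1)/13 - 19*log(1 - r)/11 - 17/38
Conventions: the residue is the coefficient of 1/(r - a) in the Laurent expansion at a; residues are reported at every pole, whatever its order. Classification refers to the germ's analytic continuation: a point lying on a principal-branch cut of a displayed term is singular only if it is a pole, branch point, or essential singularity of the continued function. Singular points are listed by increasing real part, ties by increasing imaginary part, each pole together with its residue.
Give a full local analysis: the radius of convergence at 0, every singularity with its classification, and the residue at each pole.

Radius of convergence at 0: 1.
At -2: an algebraic (square-root) branch point.
At 1: a logarithmic branch point.

Branch term (-19/11)*log(1 - r/(1)): its argument vanishes at r = 1, a logarithmic branch point, modulus 1.
Branch term (18/13)*sqrt(1 - r/(-2)): its argument vanishes at r = -2, a square-root branch point, modulus 2.
The radius of convergence is the smallest modulus among the singular points: 1.
List the singular points by increasing real part (a conjugate pair: the negative imaginary part first).


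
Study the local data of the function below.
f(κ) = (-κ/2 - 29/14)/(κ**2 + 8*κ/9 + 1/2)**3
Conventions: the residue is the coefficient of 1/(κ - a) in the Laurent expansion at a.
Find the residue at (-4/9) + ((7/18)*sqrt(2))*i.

The factor κ**2 + 8*κ/9 + 1/2 splits as (κ - a)(κ - a') with a = (-4/9) + ((7/18)*sqrt(2))*i, a' = (-4/9) - ((7/18)*sqrt(2))*i. At the order-3 pole a set g(κ) = (κ - a)^3*f(κ) = [-κ/2 - 29/14] / (κ - a')^3.
Order-3 pole: residue = g''(a)/2; g''((-4/9) + ((7/18)*sqrt(2))*i) = ((4586139/470596)*sqrt(2))*i, so the residue is ((4586139/941192)*sqrt(2))*i.

The residue is ((4586139/941192)*sqrt(2))*i.


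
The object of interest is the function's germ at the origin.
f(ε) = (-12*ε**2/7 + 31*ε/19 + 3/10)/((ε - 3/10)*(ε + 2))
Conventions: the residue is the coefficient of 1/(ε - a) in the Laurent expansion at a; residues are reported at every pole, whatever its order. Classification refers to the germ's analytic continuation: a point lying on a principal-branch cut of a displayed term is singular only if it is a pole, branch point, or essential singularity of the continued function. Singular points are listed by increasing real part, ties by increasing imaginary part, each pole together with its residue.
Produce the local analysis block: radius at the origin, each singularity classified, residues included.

Radius of convergence at 0: 3/10.
At -2: a pole of order 1; residue 13061/3059.
At 3/10: a pole of order 1; residue 4224/15295.

Denominator factor (ε + 2): pole of order 1 at -2, modulus 2.
Denominator factor (ε - 3/10): pole of order 1 at 3/10, modulus 3/10.
The radius of convergence is the smallest modulus among the singular points: 3/10.
At the order-1 pole -2 set g(ε) = (ε - (-2))*f(ε) = (-12*ε**2/7 + 31*ε/19 + 3/10)/(ε - 3/10).
Simple pole: residue = g(a) at a = -2, which is 13061/3059.
At the order-1 pole 3/10 set g(ε) = (ε - (3/10))*f(ε) = (-12*ε**2/7 + 31*ε/19 + 3/10)/(ε + 2).
Simple pole: residue = g(a) at a = 3/10, which is 4224/15295.
List the singular points by increasing real part (a conjugate pair: the negative imaginary part first).
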